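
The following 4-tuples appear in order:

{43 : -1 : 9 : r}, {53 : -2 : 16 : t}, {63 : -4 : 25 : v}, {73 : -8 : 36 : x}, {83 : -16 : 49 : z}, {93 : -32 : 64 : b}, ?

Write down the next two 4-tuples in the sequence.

{103 : -64 : 81 : d}, {113 : -128 : 100 : f}

First component — +10 each step: 43, 53, 63, 73, 83, 93 → 103 → 113.
Second component: ×2 each step, so -1, -2, -4, -8, -16, -32 → -64 → -128.
Third component goes 9, 16, 25, 36, 49, 64 → 81 → 100 (perfect squares: 3², 4², 5², …).
For the letter, letters move forward 2 places in the alphabet, wrapping Z→A: r, t, v, x, z, b → d → f.
Putting the parts together: {103 : -64 : 81 : d} and then {113 : -128 : 100 : f}.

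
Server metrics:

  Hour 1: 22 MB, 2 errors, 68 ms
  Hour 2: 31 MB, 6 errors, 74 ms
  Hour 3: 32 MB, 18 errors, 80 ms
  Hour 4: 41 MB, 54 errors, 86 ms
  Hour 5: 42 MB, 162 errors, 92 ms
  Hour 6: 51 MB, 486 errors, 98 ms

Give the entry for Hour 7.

52 MB, 1458 errors, 104 ms

For the MB, alternating steps +9, +1, +9, +1, …: 22, 31, 32, 41, 42, 51 → 52.
Errors: ×3 each step; 2, 6, 18, 54, 162, 486 → 1458.
Ms: +6 each step, so 68, 74, 80, 86, 92, 98 → 104.
So the next line is 52 MB, 1458 errors, 104 ms.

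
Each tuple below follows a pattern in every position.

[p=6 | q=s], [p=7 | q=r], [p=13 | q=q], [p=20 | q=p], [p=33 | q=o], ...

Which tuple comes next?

[p=53 | q=n]

P goes 6, 7, 13, 20, 33 → 53 (each term is the sum of the two before it).
Q: s, r, q, p, o → n (letters move back 1 place in the alphabet).
Putting it together: [p=53 | q=n].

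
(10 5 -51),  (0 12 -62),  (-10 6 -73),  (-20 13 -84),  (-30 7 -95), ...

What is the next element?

(-40 14 -106)

First component: −10 each step; 10, 0, -10, -20, -30 → -40.
Second component: 5, 12, 6, 13, 7 → 14 (alternating steps +7, −6, +7, −6, …).
Third component: −11 each step; -51, -62, -73, -84, -95 → -106.
So the next element is (-40 14 -106).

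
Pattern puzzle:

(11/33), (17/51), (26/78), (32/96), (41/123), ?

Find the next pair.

(47/141)

First coordinate: alternating steps +6, +9, +6, +9, …, so 11, 17, 26, 32, 41 → 47.
For the second coordinate, always 3 × the first coordinate: 33, 51, 78, 96, 123 → 141.
So the next pair is (47/141).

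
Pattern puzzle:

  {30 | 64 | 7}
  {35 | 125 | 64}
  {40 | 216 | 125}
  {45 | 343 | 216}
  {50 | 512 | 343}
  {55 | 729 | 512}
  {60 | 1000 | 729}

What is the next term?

First coordinate: +5 each step, so 30, 35, 40, 45, 50, 55, 60 → 65.
Second coordinate goes 64, 125, 216, 343, 512, 729, 1000 → 1331 (perfect cubes: 4³, 5³, 6³, …).
Third coordinate — always the previous value of the second coordinate: 7, 64, 125, 216, 343, 512, 729 → 1000.
Putting it together: {65 | 1331 | 1000}.

{65 | 1331 | 1000}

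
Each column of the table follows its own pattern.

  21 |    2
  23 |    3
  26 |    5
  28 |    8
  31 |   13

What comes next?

For the first component, alternating steps +2, +3, +2, +3, …: 21, 23, 26, 28, 31 → 33.
For the second component, each term is the sum of the two before it: 2, 3, 5, 8, 13 → 21.
Putting it together: 33  21.

33  21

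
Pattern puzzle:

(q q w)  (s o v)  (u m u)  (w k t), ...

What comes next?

(y i s)

First letter: letters move forward 2 places in the alphabet, so q, s, u, w → y.
Second letter: q, o, m, k → i (letters move back 2 places in the alphabet).
Third letter: letters move back 1 place in the alphabet; w, v, u, t → s.
Combining the parts gives (y i s).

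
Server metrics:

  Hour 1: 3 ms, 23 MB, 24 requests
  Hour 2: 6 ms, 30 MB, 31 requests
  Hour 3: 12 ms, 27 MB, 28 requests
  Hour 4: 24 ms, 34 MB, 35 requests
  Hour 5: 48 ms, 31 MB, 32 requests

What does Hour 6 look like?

Ms: ×2 each step; 3, 6, 12, 24, 48 → 96.
MB: alternating steps +7, −3, +7, −3, …; 23, 30, 27, 34, 31 → 38.
Requests — always 1 more than the MB: 24, 31, 28, 35, 32 → 39.
Putting it together: 96 ms, 38 MB, 39 requests.

96 ms, 38 MB, 39 requests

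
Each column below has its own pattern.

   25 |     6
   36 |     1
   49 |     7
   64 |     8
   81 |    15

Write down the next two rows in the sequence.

100  23; 121  38

First component: perfect squares: 5², 6², 7², …, so 25, 36, 49, 64, 81 → 100 → 121.
Second component — each term is the sum of the two before it: 6, 1, 7, 8, 15 → 23 → 38.
Putting the parts together: 100  23 and then 121  38.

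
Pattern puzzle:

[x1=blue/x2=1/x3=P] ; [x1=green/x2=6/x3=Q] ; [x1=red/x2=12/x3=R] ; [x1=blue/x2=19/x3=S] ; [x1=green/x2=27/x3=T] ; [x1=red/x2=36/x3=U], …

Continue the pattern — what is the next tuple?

[x1=blue/x2=46/x3=V]

X1 goes blue, green, red, blue, green, red → blue (repeats blue → green → red).
X2: 1, 6, 12, 19, 27, 36 → 46 (differences are 5, 6, 7, … (increasing by 1 each time)).
X3: letters move forward 1 place in the alphabet, so P, Q, R, S, T, U → V.
Putting it together: [x1=blue/x2=46/x3=V].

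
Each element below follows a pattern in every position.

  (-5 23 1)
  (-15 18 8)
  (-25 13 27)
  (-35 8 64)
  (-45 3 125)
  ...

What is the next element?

(-55 -2 216)

For the first part, −10 each step: -5, -15, -25, -35, -45 → -55.
Second part goes 23, 18, 13, 8, 3 → -2 (−5 each step).
Third part — perfect cubes: 1³, 2³, 3³, …: 1, 8, 27, 64, 125 → 216.
Putting it together: (-55 -2 216).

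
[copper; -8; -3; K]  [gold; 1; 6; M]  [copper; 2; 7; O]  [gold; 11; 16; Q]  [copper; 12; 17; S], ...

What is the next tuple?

[gold; 21; 26; U]

Metal goes copper, gold, copper, gold, copper → gold (alternates copper ↔ gold).
Second part: alternating steps +9, +1, +9, +1, …, so -8, 1, 2, 11, 12 → 21.
For the third part, always 5 more than the second part: -3, 6, 7, 16, 17 → 26.
Letter: K, M, O, Q, S → U (letters move forward 2 places in the alphabet).
So the next tuple is [gold; 21; 26; U].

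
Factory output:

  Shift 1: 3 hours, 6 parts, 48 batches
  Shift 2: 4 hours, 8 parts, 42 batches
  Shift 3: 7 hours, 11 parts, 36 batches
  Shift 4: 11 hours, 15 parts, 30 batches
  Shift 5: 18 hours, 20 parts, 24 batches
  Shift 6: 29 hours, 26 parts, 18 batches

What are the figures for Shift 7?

For the hours, each term is the sum of the two before it: 3, 4, 7, 11, 18, 29 → 47.
Parts: differences are 2, 3, 4, … (increasing by 1 each time), so 6, 8, 11, 15, 20, 26 → 33.
Batches: 48, 42, 36, 30, 24, 18 → 12 (−6 each step).
So the next row is 47 hours, 33 parts, 12 batches.

47 hours, 33 parts, 12 batches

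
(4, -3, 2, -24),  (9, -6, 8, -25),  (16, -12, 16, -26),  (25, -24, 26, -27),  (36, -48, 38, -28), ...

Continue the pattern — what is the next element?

(49, -96, 52, -29)

First value: perfect squares: 2², 3², 4², …, so 4, 9, 16, 25, 36 → 49.
Second value: ×2 each step; -3, -6, -12, -24, -48 → -96.
Third value: 2, 8, 16, 26, 38 → 52 (differences are 6, 8, 10, … (increasing by 2 each time)).
Fourth value: -24, -25, -26, -27, -28 → -29 (−1 each step).
Putting it together: (49, -96, 52, -29).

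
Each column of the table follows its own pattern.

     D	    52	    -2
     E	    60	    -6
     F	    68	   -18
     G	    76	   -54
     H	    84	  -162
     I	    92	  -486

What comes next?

J  100  -1458

For the letter, letters move forward 1 place in the alphabet: D, E, F, G, H, I → J.
Second component: +8 each step, so 52, 60, 68, 76, 84, 92 → 100.
For the third component, ×3 each step: -2, -6, -18, -54, -162, -486 → -1458.
So the next line is J  100  -1458.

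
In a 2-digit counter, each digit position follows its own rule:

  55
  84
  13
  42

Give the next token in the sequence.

First digit: +3 each step, mod 10; 5, 8, 1, 4 → 7.
Second digit: −1 each step, mod 10, so 5, 4, 3, 2 → 1.
Combining the parts gives 71.

71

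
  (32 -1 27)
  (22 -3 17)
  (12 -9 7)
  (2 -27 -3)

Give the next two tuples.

(-8 -81 -13), (-18 -243 -23)

First entry: −10 each step; 32, 22, 12, 2 → -8 → -18.
Second entry: ×3 each step, so -1, -3, -9, -27 → -81 → -243.
Third entry goes 27, 17, 7, -3 → -13 → -23 (always 5 less than the first entry).
Putting the parts together: (-8 -81 -13) and then (-18 -243 -23).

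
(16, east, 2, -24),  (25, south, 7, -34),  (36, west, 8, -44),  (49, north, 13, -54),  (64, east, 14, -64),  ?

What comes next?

(81, south, 19, -74)

First coordinate — perfect squares: 4², 5², 6², …: 16, 25, 36, 49, 64 → 81.
Direction: repeats east → south → west → north, so east, south, west, north, east → south.
Third coordinate: 2, 7, 8, 13, 14 → 19 (alternating steps +5, +1, +5, +1, …).
Fourth coordinate: −10 each step, so -24, -34, -44, -54, -64 → -74.
Combining the parts gives (81, south, 19, -74).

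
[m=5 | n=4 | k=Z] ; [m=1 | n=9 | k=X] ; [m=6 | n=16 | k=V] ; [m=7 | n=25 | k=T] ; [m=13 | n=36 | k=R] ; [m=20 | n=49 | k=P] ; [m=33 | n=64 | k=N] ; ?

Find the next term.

M: 5, 1, 6, 7, 13, 20, 33 → 53 (each term is the sum of the two before it).
N: perfect squares: 2², 3², 4², …, so 4, 9, 16, 25, 36, 49, 64 → 81.
K goes Z, X, V, T, R, P, N → L (letters move back 2 places in the alphabet).
So the next term is [m=53 | n=81 | k=L].

[m=53 | n=81 | k=L]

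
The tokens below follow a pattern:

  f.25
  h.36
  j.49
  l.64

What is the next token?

n.81

Letter: letters move forward 2 places in the alphabet, so f, h, j, l → n.
Second component: 25, 36, 49, 64 → 81 (perfect squares: 5², 6², 7², …).
So the next token is n.81.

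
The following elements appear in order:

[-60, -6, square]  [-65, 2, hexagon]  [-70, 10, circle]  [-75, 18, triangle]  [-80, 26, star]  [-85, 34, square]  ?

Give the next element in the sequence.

First part: −5 each step, so -60, -65, -70, -75, -80, -85 → -90.
Second part: -6, 2, 10, 18, 26, 34 → 42 (+8 each step).
Shape: square, hexagon, circle, triangle, star, square → hexagon (repeats square → hexagon → circle → triangle → star).
So the next element is [-90, 42, hexagon].

[-90, 42, hexagon]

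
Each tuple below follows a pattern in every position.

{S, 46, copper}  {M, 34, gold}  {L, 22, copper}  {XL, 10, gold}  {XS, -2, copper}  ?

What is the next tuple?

Size: runs through clothing sizes XS→XL, so S, M, L, XL, XS → S.
Second part — −12 each step: 46, 34, 22, 10, -2 → -14.
Metal — alternates copper ↔ gold: copper, gold, copper, gold, copper → gold.
Putting it together: {S, -14, gold}.

{S, -14, gold}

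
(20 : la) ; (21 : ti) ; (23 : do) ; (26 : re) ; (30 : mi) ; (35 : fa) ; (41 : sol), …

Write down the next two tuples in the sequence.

First entry: differences are 1, 2, 3, … (increasing by 1 each time), so 20, 21, 23, 26, 30, 35, 41 → 48 → 56.
Note: runs through the solfège scale do→ti, so la, ti, do, re, mi, fa, sol → la → ti.
So the next two tuples are (48 : la) and (56 : ti).

(48 : la), (56 : ti)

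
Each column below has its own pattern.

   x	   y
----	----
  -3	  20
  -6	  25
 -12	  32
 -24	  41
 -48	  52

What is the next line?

For the column x, ×2 each step: -3, -6, -12, -24, -48 → -96.
Column y: differences are 5, 7, 9, … (increasing by 2 each time); 20, 25, 32, 41, 52 → 65.
Putting it together: -96  65.

-96  65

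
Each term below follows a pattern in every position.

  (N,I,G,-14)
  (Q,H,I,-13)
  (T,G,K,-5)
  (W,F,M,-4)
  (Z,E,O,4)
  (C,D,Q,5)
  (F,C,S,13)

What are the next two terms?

(I,B,U,14), (L,A,W,22)

First letter: letters move forward 3 places in the alphabet, wrapping Z→A, so N, Q, T, W, Z, C, F → I → L.
Second letter goes I, H, G, F, E, D, C → B → A (letters move back 1 place in the alphabet).
Third letter: letters move forward 2 places in the alphabet, so G, I, K, M, O, Q, S → U → W.
Fourth coordinate: alternating steps +1, +8, +1, +8, …, so -14, -13, -5, -4, 4, 5, 13 → 14 → 22.
Putting the parts together: (I,B,U,14) and then (L,A,W,22).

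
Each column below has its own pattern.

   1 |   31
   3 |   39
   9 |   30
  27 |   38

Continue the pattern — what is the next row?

First component goes 1, 3, 9, 27 → 81 (×3 each step).
Second component goes 31, 39, 30, 38 → 29 (alternating steps +8, −9, +8, −9, …).
So the next row is 81  29.

81  29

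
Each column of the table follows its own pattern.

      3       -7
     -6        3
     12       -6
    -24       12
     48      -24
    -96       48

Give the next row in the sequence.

First component goes 3, -6, 12, -24, 48, -96 → 192 (×(-2) each step).
For the second component, always the previous value of the first component: -7, 3, -6, 12, -24, 48 → -96.
Putting it together: 192  -96.

192  -96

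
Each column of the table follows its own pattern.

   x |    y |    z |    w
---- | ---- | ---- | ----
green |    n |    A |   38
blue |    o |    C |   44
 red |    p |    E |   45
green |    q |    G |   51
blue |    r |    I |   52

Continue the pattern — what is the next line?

red  s  K  58

Column x: repeats green → blue → red; green, blue, red, green, blue → red.
Column y: letters move forward 1 place in the alphabet; n, o, p, q, r → s.
Column z: letters move forward 2 places in the alphabet, so A, C, E, G, I → K.
Column w: alternating steps +6, +1, +6, +1, …; 38, 44, 45, 51, 52 → 58.
Combining the parts gives red  s  K  58.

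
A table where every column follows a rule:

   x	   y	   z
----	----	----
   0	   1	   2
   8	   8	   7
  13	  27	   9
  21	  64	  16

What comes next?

26  125  25

For the column x, alternating steps +8, +5, +8, +5, …: 0, 8, 13, 21 → 26.
Column y — perfect cubes: 1³, 2³, 3³, …: 1, 8, 27, 64 → 125.
Column z — each term is the sum of the two before it: 2, 7, 9, 16 → 25.
Combining the parts gives 26  125  25.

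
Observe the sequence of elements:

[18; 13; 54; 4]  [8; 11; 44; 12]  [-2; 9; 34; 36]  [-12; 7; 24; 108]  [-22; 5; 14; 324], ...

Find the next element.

[-32; 3; 4; 972]

First coordinate: 18, 8, -2, -12, -22 → -32 (−10 each step).
Second coordinate: 13, 11, 9, 7, 5 → 3 (−2 each step).
Third coordinate: −10 each step; 54, 44, 34, 24, 14 → 4.
For the fourth coordinate, ×3 each step: 4, 12, 36, 108, 324 → 972.
So the next element is [-32; 3; 4; 972].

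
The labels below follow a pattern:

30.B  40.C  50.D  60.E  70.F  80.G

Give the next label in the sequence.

90.H

First component — +10 each step: 30, 40, 50, 60, 70, 80 → 90.
Letter: letters move forward 1 place in the alphabet; B, C, D, E, F, G → H.
So the next label is 90.H.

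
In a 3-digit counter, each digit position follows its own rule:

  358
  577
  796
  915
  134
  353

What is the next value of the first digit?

First digit: +2 each step, mod 10, so 3, 5, 7, 9, 1, 3 → 5.

5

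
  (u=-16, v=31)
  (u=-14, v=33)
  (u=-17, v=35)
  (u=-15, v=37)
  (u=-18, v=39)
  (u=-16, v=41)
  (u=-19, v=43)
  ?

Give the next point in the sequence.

U: alternating steps +2, −3, +2, −3, …; -16, -14, -17, -15, -18, -16, -19 → -17.
V — +2 each step: 31, 33, 35, 37, 39, 41, 43 → 45.
Combining the parts gives (u=-17, v=45).

(u=-17, v=45)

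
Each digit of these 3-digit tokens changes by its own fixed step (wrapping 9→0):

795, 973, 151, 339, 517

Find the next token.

795

First digit goes 7, 9, 1, 3, 5 → 7 (+2 each step, mod 10).
Second digit: −2 each step, mod 10; 9, 7, 5, 3, 1 → 9.
Third digit: −2 each step, mod 10; 5, 3, 1, 9, 7 → 5.
So the next token is 795.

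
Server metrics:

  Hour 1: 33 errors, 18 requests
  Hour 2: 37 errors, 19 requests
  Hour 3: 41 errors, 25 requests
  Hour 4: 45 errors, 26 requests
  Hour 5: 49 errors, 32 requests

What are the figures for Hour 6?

53 errors, 33 requests

Errors goes 33, 37, 41, 45, 49 → 53 (+4 each step).
Requests goes 18, 19, 25, 26, 32 → 33 (alternating steps +1, +6, +1, +6, …).
Putting it together: 53 errors, 33 requests.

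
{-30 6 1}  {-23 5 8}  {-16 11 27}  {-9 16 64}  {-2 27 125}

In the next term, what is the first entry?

5

First entry — +7 each step: -30, -23, -16, -9, -2 → 5.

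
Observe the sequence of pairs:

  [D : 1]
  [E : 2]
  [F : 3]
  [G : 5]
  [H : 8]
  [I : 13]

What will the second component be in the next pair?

21

Second component: each term is the sum of the two before it, so 1, 2, 3, 5, 8, 13 → 21.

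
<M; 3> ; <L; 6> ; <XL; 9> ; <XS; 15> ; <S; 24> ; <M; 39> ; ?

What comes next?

Size: repeats M → L → XL → XS → S; M, L, XL, XS, S, M → L.
Second component — each term is the sum of the two before it: 3, 6, 9, 15, 24, 39 → 63.
Putting it together: <L; 63>.

<L; 63>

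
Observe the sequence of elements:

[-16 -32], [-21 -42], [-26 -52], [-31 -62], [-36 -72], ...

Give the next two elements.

[-41 -82], [-46 -92]

First entry: -16, -21, -26, -31, -36 → -41 → -46 (−5 each step).
Second entry — always 2 × the first entry: -32, -42, -52, -62, -72 → -82 → -92.
Putting the parts together: [-41 -82] and then [-46 -92].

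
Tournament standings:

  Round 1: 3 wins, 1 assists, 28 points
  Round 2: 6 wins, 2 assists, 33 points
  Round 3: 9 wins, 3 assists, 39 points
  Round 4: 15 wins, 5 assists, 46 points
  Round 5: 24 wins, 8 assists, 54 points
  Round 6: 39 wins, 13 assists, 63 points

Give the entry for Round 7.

63 wins, 21 assists, 73 points

Wins — each term is the sum of the two before it: 3, 6, 9, 15, 24, 39 → 63.
Assists goes 1, 2, 3, 5, 8, 13 → 21 (each term is the sum of the two before it).
Points: 28, 33, 39, 46, 54, 63 → 73 (differences are 5, 6, 7, … (increasing by 1 each time)).
So the next record is 63 wins, 21 assists, 73 points.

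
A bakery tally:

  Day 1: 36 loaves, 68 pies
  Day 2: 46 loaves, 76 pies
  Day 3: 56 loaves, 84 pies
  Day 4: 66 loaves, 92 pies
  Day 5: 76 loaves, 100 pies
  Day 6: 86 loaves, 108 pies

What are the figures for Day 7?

96 loaves, 116 pies

Loaves: +10 each step, so 36, 46, 56, 66, 76, 86 → 96.
Pies: 68, 76, 84, 92, 100, 108 → 116 (+8 each step).
Combining the parts gives 96 loaves, 116 pies.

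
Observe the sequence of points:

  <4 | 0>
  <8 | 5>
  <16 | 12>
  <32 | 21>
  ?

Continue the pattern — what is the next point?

<64 | 32>

First part goes 4, 8, 16, 32 → 64 (×2 each step).
Second part goes 0, 5, 12, 21 → 32 (differences are 5, 7, 9, … (increasing by 2 each time)).
Putting it together: <64 | 32>.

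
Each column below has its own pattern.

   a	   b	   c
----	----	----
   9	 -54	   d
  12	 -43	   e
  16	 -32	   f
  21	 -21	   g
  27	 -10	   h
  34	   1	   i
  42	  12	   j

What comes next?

51  23  k

Column a: differences are 3, 4, 5, … (increasing by 1 each time); 9, 12, 16, 21, 27, 34, 42 → 51.
Column b goes -54, -43, -32, -21, -10, 1, 12 → 23 (+11 each step).
For the column c, letters move forward 1 place in the alphabet: d, e, f, g, h, i, j → k.
So the next line is 51  23  k.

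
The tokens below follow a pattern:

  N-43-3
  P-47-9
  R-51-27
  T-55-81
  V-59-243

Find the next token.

Letter: N, P, R, T, V → X (letters move forward 2 places in the alphabet).
Second component goes 43, 47, 51, 55, 59 → 63 (+4 each step).
Third component: ×3 each step; 3, 9, 27, 81, 243 → 729.
Putting it together: X-63-729.

X-63-729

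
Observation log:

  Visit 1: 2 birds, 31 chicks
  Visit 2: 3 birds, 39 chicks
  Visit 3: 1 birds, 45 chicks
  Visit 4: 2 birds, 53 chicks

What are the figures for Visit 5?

Birds: 2, 3, 1, 2 → 0 (alternating steps +1, −2, +1, −2, …).
For the chicks, alternating steps +8, +6, +8, +6, …: 31, 39, 45, 53 → 59.
Putting it together: 0 birds, 59 chicks.

0 birds, 59 chicks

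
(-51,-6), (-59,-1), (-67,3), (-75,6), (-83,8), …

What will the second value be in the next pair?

First value: −8 each step, so -51, -59, -67, -75, -83 → -91.
Second value: differences are 5, 4, 3, … (decreasing by 1 each time), so -6, -1, 3, 6, 8 → 9.

9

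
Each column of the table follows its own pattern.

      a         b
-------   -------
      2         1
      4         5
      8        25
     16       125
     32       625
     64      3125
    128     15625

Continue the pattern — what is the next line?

256  78125

Column a: 2, 4, 8, 16, 32, 64, 128 → 256 (×2 each step).
Column b goes 1, 5, 25, 125, 625, 3125, 15625 → 78125 (×5 each step).
Putting it together: 256  78125.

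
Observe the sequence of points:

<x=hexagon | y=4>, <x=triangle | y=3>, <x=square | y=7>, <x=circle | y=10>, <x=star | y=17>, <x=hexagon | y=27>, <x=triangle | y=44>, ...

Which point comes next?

X: repeats hexagon → triangle → square → circle → star, so hexagon, triangle, square, circle, star, hexagon, triangle → square.
For the y, each term is the sum of the two before it: 4, 3, 7, 10, 17, 27, 44 → 71.
Putting it together: <x=square | y=71>.

<x=square | y=71>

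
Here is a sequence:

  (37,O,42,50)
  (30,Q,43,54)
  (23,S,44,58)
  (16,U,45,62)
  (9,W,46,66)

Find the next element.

(2,Y,47,70)

First part: 37, 30, 23, 16, 9 → 2 (−7 each step).
Letter: letters move forward 2 places in the alphabet, so O, Q, S, U, W → Y.
Third part: +1 each step, so 42, 43, 44, 45, 46 → 47.
Fourth part: +4 each step, so 50, 54, 58, 62, 66 → 70.
So the next element is (2,Y,47,70).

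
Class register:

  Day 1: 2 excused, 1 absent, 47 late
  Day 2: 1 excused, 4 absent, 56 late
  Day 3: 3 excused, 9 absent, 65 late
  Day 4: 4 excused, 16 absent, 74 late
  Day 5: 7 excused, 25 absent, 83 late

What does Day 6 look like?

11 excused, 36 absent, 92 late

Excused goes 2, 1, 3, 4, 7 → 11 (each term is the sum of the two before it).
Absent: perfect squares: 1², 2², 3², …; 1, 4, 9, 16, 25 → 36.
Late: +9 each step, so 47, 56, 65, 74, 83 → 92.
So the next record is 11 excused, 36 absent, 92 late.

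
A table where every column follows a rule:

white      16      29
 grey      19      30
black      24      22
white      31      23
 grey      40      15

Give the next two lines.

black  51  16; white  64  8

Shade: repeats white → grey → black, so white, grey, black, white, grey → black → white.
Second component: differences are 3, 5, 7, … (increasing by 2 each time); 16, 19, 24, 31, 40 → 51 → 64.
Third component: alternating steps +1, −8, +1, −8, …; 29, 30, 22, 23, 15 → 16 → 8.
Putting the parts together: black  51  16 and then white  64  8.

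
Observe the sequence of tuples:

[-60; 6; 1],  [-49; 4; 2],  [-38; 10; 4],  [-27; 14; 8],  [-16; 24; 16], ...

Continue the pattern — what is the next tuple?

First slot — +11 each step: -60, -49, -38, -27, -16 → -5.
Second slot — each term is the sum of the two before it: 6, 4, 10, 14, 24 → 38.
Third slot — ×2 each step: 1, 2, 4, 8, 16 → 32.
So the next tuple is [-5; 38; 32].

[-5; 38; 32]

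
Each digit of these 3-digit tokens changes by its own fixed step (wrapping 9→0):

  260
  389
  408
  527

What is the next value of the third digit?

Third digit: −1 each step, mod 10; 0, 9, 8, 7 → 6.

6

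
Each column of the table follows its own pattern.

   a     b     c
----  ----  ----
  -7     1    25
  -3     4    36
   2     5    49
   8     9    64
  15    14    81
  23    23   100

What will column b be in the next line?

37

Column a: differences are 4, 5, 6, … (increasing by 1 each time); -7, -3, 2, 8, 15, 23 → 32.
Column b: 1, 4, 5, 9, 14, 23 → 37 (each term is the sum of the two before it).
Column c: perfect squares: 5², 6², 7², …, so 25, 36, 49, 64, 81, 100 → 121.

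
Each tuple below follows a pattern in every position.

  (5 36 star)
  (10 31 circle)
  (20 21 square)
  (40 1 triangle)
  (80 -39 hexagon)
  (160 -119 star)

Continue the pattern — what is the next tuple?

First coordinate — ×2 each step: 5, 10, 20, 40, 80, 160 → 320.
Second coordinate: together with the first coordinate always sums to 41; 36, 31, 21, 1, -39, -119 → -279.
Shape: star, circle, square, triangle, hexagon, star → circle (repeats star → circle → square → triangle → hexagon).
Combining the parts gives (320 -279 circle).

(320 -279 circle)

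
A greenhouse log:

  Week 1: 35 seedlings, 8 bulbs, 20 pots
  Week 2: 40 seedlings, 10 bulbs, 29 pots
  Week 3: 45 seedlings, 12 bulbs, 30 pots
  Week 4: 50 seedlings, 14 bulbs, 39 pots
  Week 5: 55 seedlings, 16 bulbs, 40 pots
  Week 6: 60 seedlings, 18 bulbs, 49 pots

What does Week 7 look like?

65 seedlings, 20 bulbs, 50 pots

For the seedlings, +5 each step: 35, 40, 45, 50, 55, 60 → 65.
Bulbs: +2 each step; 8, 10, 12, 14, 16, 18 → 20.
Pots: alternating steps +9, +1, +9, +1, …; 20, 29, 30, 39, 40, 49 → 50.
Putting it together: 65 seedlings, 20 bulbs, 50 pots.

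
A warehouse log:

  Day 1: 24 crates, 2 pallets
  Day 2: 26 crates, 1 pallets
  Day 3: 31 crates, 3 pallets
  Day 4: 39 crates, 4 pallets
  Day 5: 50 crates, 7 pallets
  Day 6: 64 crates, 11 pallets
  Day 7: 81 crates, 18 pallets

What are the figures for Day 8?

101 crates, 29 pallets

Crates: differences are 2, 5, 8, … (increasing by 3 each time), so 24, 26, 31, 39, 50, 64, 81 → 101.
Pallets — each term is the sum of the two before it: 2, 1, 3, 4, 7, 11, 18 → 29.
Combining the parts gives 101 crates, 29 pallets.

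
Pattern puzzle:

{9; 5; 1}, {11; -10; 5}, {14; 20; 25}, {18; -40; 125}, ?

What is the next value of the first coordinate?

23

First coordinate: differences are 2, 3, 4, … (increasing by 1 each time), so 9, 11, 14, 18 → 23.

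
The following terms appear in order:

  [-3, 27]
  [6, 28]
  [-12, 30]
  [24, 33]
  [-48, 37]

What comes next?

[96, 42]

First coordinate — ×(-2) each step: -3, 6, -12, 24, -48 → 96.
For the second coordinate, differences are 1, 2, 3, … (increasing by 1 each time): 27, 28, 30, 33, 37 → 42.
Combining the parts gives [96, 42].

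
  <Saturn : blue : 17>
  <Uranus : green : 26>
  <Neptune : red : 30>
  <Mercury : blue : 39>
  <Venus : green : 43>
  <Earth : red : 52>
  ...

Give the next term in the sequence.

<Mars : blue : 56>

Planet goes Saturn, Uranus, Neptune, Mercury, Venus, Earth → Mars (runs through the planets Mercury→Neptune).
Colour: repeats blue → green → red, so blue, green, red, blue, green, red → blue.
Third entry goes 17, 26, 30, 39, 43, 52 → 56 (alternating steps +9, +4, +9, +4, …).
Combining the parts gives <Mars : blue : 56>.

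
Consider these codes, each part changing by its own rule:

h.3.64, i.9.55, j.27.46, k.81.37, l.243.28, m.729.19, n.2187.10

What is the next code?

o.6561.1

Letter: h, i, j, k, l, m, n → o (letters move forward 1 place in the alphabet).
Second component — ×3 each step: 3, 9, 27, 81, 243, 729, 2187 → 6561.
Third component goes 64, 55, 46, 37, 28, 19, 10 → 1 (−9 each step).
Combining the parts gives o.6561.1.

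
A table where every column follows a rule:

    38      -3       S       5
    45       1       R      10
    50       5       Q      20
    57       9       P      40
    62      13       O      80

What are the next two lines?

69  17  N  160; 74  21  M  320

First component: 38, 45, 50, 57, 62 → 69 → 74 (alternating steps +7, +5, +7, +5, …).
Second component: +4 each step; -3, 1, 5, 9, 13 → 17 → 21.
Letter: letters move back 1 place in the alphabet, so S, R, Q, P, O → N → M.
Fourth component: 5, 10, 20, 40, 80 → 160 → 320 (×2 each step).
So the next two lines are 69  17  N  160 and 74  21  M  320.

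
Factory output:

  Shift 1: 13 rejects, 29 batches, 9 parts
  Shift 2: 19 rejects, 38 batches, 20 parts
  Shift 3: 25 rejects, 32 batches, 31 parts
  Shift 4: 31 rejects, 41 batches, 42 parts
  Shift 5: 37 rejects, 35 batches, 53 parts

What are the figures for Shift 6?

Rejects: +6 each step; 13, 19, 25, 31, 37 → 43.
Batches — alternating steps +9, −6, +9, −6, …: 29, 38, 32, 41, 35 → 44.
Parts: +11 each step, so 9, 20, 31, 42, 53 → 64.
So the next record is 43 rejects, 44 batches, 64 parts.

43 rejects, 44 batches, 64 parts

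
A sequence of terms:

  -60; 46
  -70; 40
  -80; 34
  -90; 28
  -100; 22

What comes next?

First part goes -60, -70, -80, -90, -100 → -110 (−10 each step).
Second part: −6 each step; 46, 40, 34, 28, 22 → 16.
So the next term is -110; 16.

-110; 16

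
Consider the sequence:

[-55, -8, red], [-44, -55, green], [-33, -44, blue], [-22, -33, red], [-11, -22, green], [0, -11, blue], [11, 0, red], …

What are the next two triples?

First value — +11 each step: -55, -44, -33, -22, -11, 0, 11 → 22 → 33.
Second value: always the previous value of the first value, so -8, -55, -44, -33, -22, -11, 0 → 11 → 22.
Colour: red, green, blue, red, green, blue, red → green → blue (repeats red → green → blue).
So the next two triples are [22, 11, green] and [33, 22, blue].

[22, 11, green], [33, 22, blue]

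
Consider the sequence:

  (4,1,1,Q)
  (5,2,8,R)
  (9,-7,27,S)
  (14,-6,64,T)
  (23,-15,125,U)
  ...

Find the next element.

(37,-14,216,V)

First slot: 4, 5, 9, 14, 23 → 37 (each term is the sum of the two before it).
Second slot — alternating steps +1, −9, +1, −9, …: 1, 2, -7, -6, -15 → -14.
Third slot: perfect cubes: 1³, 2³, 3³, …, so 1, 8, 27, 64, 125 → 216.
Letter: letters move forward 1 place in the alphabet; Q, R, S, T, U → V.
So the next element is (37,-14,216,V).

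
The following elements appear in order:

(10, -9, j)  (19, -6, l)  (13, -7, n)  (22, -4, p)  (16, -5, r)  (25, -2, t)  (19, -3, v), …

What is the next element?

(28, 0, x)

First component: 10, 19, 13, 22, 16, 25, 19 → 28 (alternating steps +9, −6, +9, −6, …).
Second component goes -9, -6, -7, -4, -5, -2, -3 → 0 (alternating steps +3, −1, +3, −1, …).
Letter: letters move forward 2 places in the alphabet, so j, l, n, p, r, t, v → x.
So the next element is (28, 0, x).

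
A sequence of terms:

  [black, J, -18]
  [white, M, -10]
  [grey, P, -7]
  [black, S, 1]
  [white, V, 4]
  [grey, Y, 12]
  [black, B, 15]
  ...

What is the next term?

[white, E, 23]

Shade: repeats black → white → grey; black, white, grey, black, white, grey, black → white.
Letter: J, M, P, S, V, Y, B → E (letters move forward 3 places in the alphabet, wrapping Z→A).
For the third entry, alternating steps +8, +3, +8, +3, …: -18, -10, -7, 1, 4, 12, 15 → 23.
So the next term is [white, E, 23].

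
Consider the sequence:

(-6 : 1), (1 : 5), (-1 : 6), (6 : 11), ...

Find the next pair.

First part: -6, 1, -1, 6 → 4 (alternating steps +7, −2, +7, −2, …).
Second part: 1, 5, 6, 11 → 17 (each term is the sum of the two before it).
So the next pair is (4 : 17).

(4 : 17)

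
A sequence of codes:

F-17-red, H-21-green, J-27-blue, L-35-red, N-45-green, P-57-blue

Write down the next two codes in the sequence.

R-71-red, T-87-green

For the letter, letters move forward 2 places in the alphabet: F, H, J, L, N, P → R → T.
Second component goes 17, 21, 27, 35, 45, 57 → 71 → 87 (differences are 4, 6, 8, … (increasing by 2 each time)).
Colour: repeats red → green → blue, so red, green, blue, red, green, blue → red → green.
Putting the parts together: R-71-red and then T-87-green.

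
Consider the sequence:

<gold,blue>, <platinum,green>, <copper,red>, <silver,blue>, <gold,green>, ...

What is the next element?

Metal goes gold, platinum, copper, silver, gold → platinum (repeats gold → platinum → copper → silver).
Colour: repeats blue → green → red; blue, green, red, blue, green → red.
Combining the parts gives <platinum,red>.

<platinum,red>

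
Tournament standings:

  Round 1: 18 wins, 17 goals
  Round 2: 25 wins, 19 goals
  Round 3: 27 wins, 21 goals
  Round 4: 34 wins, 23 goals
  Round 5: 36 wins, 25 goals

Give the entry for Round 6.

43 wins, 27 goals

For the wins, alternating steps +7, +2, +7, +2, …: 18, 25, 27, 34, 36 → 43.
Goals — +2 each step: 17, 19, 21, 23, 25 → 27.
Combining the parts gives 43 wins, 27 goals.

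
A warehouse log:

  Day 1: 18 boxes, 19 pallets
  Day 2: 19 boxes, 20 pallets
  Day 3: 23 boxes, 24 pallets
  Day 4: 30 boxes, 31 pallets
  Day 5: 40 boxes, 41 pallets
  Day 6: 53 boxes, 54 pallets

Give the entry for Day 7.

For the boxes, differences are 1, 4, 7, … (increasing by 3 each time): 18, 19, 23, 30, 40, 53 → 69.
Pallets: 19, 20, 24, 31, 41, 54 → 70 (always 1 more than the boxes).
Combining the parts gives 69 boxes, 70 pallets.

69 boxes, 70 pallets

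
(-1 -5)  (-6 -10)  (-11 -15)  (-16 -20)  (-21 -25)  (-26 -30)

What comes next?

For the first value, −5 each step: -1, -6, -11, -16, -21, -26 → -31.
Second value — always 4 less than the first value: -5, -10, -15, -20, -25, -30 → -35.
So the next term is (-31 -35).

(-31 -35)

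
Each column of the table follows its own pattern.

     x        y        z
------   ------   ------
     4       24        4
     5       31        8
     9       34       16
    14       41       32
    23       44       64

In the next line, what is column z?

128

Column x: 4, 5, 9, 14, 23 → 37 (each term is the sum of the two before it).
Column y: alternating steps +7, +3, +7, +3, …, so 24, 31, 34, 41, 44 → 51.
Column z: 4, 8, 16, 32, 64 → 128 (×2 each step).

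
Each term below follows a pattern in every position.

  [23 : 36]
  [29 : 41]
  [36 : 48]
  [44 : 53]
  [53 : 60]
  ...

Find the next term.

First part: differences are 6, 7, 8, … (increasing by 1 each time); 23, 29, 36, 44, 53 → 63.
For the second part, alternating steps +5, +7, +5, +7, …: 36, 41, 48, 53, 60 → 65.
So the next term is [63 : 65].

[63 : 65]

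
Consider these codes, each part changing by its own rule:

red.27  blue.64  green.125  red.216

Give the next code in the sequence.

blue.343

Colour goes red, blue, green, red → blue (repeats red → blue → green).
For the second component, perfect cubes: 3³, 4³, 5³, …: 27, 64, 125, 216 → 343.
Putting it together: blue.343.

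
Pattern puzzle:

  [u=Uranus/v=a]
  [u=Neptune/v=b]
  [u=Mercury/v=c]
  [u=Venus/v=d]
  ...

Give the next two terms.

[u=Earth/v=e], [u=Mars/v=f]

U goes Uranus, Neptune, Mercury, Venus → Earth → Mars (runs through the planets Mercury→Neptune).
V: letters move forward 1 place in the alphabet; a, b, c, d → e → f.
So the next two terms are [u=Earth/v=e] and [u=Mars/v=f].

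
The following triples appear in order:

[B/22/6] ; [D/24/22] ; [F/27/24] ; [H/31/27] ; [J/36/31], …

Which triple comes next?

For the letter, letters move forward 2 places in the alphabet: B, D, F, H, J → L.
For the second coordinate, differences are 2, 3, 4, … (increasing by 1 each time): 22, 24, 27, 31, 36 → 42.
Third coordinate: always the previous value of the second coordinate; 6, 22, 24, 27, 31 → 36.
Combining the parts gives [L/42/36].

[L/42/36]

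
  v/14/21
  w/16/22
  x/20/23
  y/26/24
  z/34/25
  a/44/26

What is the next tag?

Letter goes v, w, x, y, z, a → b (letters move forward 1 place in the alphabet, wrapping Z→A).
Second component — differences are 2, 4, 6, … (increasing by 2 each time): 14, 16, 20, 26, 34, 44 → 56.
Third component — +1 each step: 21, 22, 23, 24, 25, 26 → 27.
Putting it together: b/56/27.

b/56/27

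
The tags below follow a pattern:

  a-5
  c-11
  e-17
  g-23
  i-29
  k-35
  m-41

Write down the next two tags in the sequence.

o-47, q-53

Letter: a, c, e, g, i, k, m → o → q (letters move forward 2 places in the alphabet).
Second component — +6 each step: 5, 11, 17, 23, 29, 35, 41 → 47 → 53.
So the next two tags are o-47 and q-53.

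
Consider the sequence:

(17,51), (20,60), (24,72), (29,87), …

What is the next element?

First coordinate: differences are 3, 4, 5, … (increasing by 1 each time); 17, 20, 24, 29 → 35.
For the second coordinate, always 3 × the first coordinate: 51, 60, 72, 87 → 105.
Putting it together: (35,105).

(35,105)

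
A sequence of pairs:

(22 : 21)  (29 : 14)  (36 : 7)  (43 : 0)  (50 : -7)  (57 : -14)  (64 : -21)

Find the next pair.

(71 : -28)

For the first value, +7 each step: 22, 29, 36, 43, 50, 57, 64 → 71.
Second value: together with the first value always sums to 43; 21, 14, 7, 0, -7, -14, -21 → -28.
So the next pair is (71 : -28).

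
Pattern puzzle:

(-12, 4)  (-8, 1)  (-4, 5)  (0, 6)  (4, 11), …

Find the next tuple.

(8, 17)

First component — +4 each step: -12, -8, -4, 0, 4 → 8.
Second component: 4, 1, 5, 6, 11 → 17 (each term is the sum of the two before it).
Putting it together: (8, 17).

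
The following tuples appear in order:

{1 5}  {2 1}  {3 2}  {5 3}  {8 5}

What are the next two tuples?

First entry: each term is the sum of the two before it, so 1, 2, 3, 5, 8 → 13 → 21.
Second entry: always the previous value of the first entry, so 5, 1, 2, 3, 5 → 8 → 13.
Putting the parts together: {13 8} and then {21 13}.

{13 8}, {21 13}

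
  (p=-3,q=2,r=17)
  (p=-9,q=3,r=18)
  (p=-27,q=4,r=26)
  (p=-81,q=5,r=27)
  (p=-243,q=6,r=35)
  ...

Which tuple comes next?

For the p, ×3 each step: -3, -9, -27, -81, -243 → -729.
Q: +1 each step; 2, 3, 4, 5, 6 → 7.
For the r, alternating steps +1, +8, +1, +8, …: 17, 18, 26, 27, 35 → 36.
Combining the parts gives (p=-729,q=7,r=36).

(p=-729,q=7,r=36)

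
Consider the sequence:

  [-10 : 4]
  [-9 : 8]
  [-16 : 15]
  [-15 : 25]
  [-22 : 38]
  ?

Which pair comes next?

First value goes -10, -9, -16, -15, -22 → -21 (alternating steps +1, −7, +1, −7, …).
Second value — differences are 4, 7, 10, … (increasing by 3 each time): 4, 8, 15, 25, 38 → 54.
So the next pair is [-21 : 54].

[-21 : 54]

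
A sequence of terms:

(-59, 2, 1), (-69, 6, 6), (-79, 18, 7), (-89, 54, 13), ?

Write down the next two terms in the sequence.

First part: −10 each step, so -59, -69, -79, -89 → -99 → -109.
Second part: ×3 each step; 2, 6, 18, 54 → 162 → 486.
Third part goes 1, 6, 7, 13 → 20 → 33 (each term is the sum of the two before it).
So the next two terms are (-99, 162, 20) and (-109, 486, 33).

(-99, 162, 20), (-109, 486, 33)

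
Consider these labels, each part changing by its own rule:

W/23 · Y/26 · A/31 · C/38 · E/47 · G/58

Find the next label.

Letter: letters move forward 2 places in the alphabet, wrapping Z→A, so W, Y, A, C, E, G → I.
Second component: differences are 3, 5, 7, … (increasing by 2 each time), so 23, 26, 31, 38, 47, 58 → 71.
Putting it together: I/71.

I/71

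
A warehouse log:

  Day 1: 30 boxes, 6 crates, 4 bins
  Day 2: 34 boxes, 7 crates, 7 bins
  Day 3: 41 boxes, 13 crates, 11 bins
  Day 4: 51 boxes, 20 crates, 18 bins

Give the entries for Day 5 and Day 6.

For the boxes, differences are 4, 7, 10, … (increasing by 3 each time): 30, 34, 41, 51 → 64 → 80.
Crates: each term is the sum of the two before it; 6, 7, 13, 20 → 33 → 53.
Bins — each term is the sum of the two before it: 4, 7, 11, 18 → 29 → 47.
Putting the parts together: 64 boxes, 33 crates, 29 bins and then 80 boxes, 53 crates, 47 bins.

64 boxes, 33 crates, 29 bins; 80 boxes, 53 crates, 47 bins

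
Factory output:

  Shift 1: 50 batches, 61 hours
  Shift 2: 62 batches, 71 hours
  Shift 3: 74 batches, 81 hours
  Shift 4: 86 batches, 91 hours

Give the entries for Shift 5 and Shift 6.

98 batches, 101 hours; 110 batches, 111 hours

Batches: 50, 62, 74, 86 → 98 → 110 (+12 each step).
Hours: +10 each step; 61, 71, 81, 91 → 101 → 111.
Putting the parts together: 98 batches, 101 hours and then 110 batches, 111 hours.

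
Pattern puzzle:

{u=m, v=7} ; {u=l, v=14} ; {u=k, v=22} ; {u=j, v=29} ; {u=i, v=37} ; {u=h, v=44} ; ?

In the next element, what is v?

52

V — alternating steps +7, +8, +7, +8, …: 7, 14, 22, 29, 37, 44 → 52.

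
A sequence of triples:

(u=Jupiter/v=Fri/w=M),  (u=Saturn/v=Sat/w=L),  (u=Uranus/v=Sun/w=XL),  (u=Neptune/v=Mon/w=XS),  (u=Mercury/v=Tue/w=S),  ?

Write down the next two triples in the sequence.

(u=Venus/v=Wed/w=M), (u=Earth/v=Thu/w=L)

U: runs through the planets Mercury→Neptune; Jupiter, Saturn, Uranus, Neptune, Mercury → Venus → Earth.
V: runs through the weekdays Mon→Sun, so Fri, Sat, Sun, Mon, Tue → Wed → Thu.
W — runs through clothing sizes XS→XL: M, L, XL, XS, S → M → L.
Putting the parts together: (u=Venus/v=Wed/w=M) and then (u=Earth/v=Thu/w=L).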